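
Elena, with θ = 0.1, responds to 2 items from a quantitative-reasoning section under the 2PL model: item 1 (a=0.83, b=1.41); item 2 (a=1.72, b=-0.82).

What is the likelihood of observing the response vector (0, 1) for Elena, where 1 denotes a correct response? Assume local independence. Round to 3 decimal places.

0.620

P(θ) = 1 / (1 + exp(−a(θ − b)))
P_1 = 1/(1+e^{1.0873}) = 0.2521
P_2 = 1/(1+e^{-1.5824}) = 0.8295
L = (1−P_1) × P_2 = 0.7479 × 0.8295 = 0.62039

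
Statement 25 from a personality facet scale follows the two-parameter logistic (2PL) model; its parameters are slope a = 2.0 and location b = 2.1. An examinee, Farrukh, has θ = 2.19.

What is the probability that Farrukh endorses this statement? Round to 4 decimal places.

P(θ) = 1 / (1 + exp(−a(θ − b)))
Exponent: 2.0 × (2.19 − 2.1) = 0.1800
1/(1 + e^{-0.1800}) = 0.5449

0.5449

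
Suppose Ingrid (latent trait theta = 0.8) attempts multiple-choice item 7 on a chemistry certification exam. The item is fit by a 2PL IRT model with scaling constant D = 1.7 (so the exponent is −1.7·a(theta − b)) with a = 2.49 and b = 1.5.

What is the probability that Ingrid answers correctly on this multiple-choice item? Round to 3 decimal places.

0.049

P(theta) = 1 / (1 + exp(−D·a(theta − b)))
Exponent: 1.7 × 2.49 × (0.8 − 1.5) = -2.9631
1/(1 + e^{2.9631}) = 0.0491
P = 0.0491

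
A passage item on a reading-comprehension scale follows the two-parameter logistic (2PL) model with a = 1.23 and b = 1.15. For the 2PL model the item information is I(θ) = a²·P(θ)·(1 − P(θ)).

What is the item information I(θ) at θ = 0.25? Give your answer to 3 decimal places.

P = 1/(1+e^{1.1070}) = 0.2484
P(1−P) = 0.2484 × 0.7516 = 0.1867
I = a² × P(1−P) = 1.23² × 0.1867 = 0.28248

0.282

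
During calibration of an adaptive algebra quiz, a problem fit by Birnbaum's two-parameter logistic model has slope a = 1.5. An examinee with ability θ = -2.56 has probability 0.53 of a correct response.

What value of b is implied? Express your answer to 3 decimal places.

P(θ) = 1 / (1 + exp(−a(θ − b)))
logit(0.53) = ln(0.53/0.47) = 0.1201
b = θ − logit/(a) = -2.56 − 0.1201/1.5000 = -2.6401

-2.640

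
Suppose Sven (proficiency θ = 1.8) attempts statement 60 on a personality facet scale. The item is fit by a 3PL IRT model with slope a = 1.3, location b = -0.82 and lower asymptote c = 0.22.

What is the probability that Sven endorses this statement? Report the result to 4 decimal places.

0.9750

P(θ) = c + (1 − c) · 1 / (1 + exp(−a(θ − b)))
Exponent: 1.3 × (1.8 − (-0.82)) = 3.4060
1/(1 + e^{-3.4060}) = 0.9679
P = 0.22 + 0.78 × 0.9679 = 0.9750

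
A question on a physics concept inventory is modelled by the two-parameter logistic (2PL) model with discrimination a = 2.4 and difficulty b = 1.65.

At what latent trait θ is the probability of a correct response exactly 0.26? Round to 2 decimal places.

P(θ) = 1 / (1 + exp(−a(θ − b)))
logit = ln(0.2600/0.7400) = -1.0460
θ = b + logit/(a) = 1.65 + (-1.0460)/2.4000 = 1.2142

1.21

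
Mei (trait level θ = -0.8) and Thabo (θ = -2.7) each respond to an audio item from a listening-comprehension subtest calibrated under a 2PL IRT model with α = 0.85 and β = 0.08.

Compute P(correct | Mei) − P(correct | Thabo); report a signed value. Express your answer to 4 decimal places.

0.2352

P(θ) = 1 / (1 + exp(−α(θ − β)))
P(Mei) = 0.3213  [exponent -0.7480]
P(Thabo) = 0.0860  [exponent -2.3630]
Difference = 0.3213 − 0.0860 = 0.2352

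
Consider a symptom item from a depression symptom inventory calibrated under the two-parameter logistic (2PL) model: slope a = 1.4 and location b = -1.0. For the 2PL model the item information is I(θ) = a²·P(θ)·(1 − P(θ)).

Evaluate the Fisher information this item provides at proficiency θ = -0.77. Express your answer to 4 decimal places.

0.4775

P = 1/(1+e^{-0.3220}) = 0.5798
P(1−P) = 0.5798 × 0.4202 = 0.2436
I = a² × P(1−P) = 1.4² × 0.2436 = 0.47752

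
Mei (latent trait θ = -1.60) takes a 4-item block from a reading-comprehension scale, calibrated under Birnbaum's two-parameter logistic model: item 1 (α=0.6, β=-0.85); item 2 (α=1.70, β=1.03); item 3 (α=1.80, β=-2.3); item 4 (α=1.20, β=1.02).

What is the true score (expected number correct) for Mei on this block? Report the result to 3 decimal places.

1.221

P(θ) = 1 / (1 + exp(−α(θ − β)))
P_1 = 1/(1+e^{0.4500}) = 0.3894
P_2 = 1/(1+e^{4.4710}) = 0.0113
P_3 = 1/(1+e^{-1.2600}) = 0.7790
P_4 = 1/(1+e^{3.1440}) = 0.0413
E[score] = 0.3894 + 0.0113 + 0.7790 + 0.0413 = 1.2210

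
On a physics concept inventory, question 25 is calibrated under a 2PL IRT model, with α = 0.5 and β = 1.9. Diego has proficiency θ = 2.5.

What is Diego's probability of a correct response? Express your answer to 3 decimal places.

0.574

P(θ) = 1 / (1 + exp(−α(θ − β)))
Exponent: 0.5 × (2.5 − 1.9) = 0.3000
1/(1 + e^{-0.3000}) = 0.5744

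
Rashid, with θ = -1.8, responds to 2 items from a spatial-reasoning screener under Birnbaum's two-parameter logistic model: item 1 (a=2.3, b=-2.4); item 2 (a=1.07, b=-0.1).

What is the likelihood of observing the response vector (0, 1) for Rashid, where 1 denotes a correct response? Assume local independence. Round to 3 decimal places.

P(θ) = 1 / (1 + exp(−a(θ − b)))
P_1 = 1/(1+e^{-1.3800}) = 0.7990
P_2 = 1/(1+e^{1.8190}) = 0.1396
L = (1−P_1) × P_2 = 0.2010 × 0.1396 = 0.02805

0.028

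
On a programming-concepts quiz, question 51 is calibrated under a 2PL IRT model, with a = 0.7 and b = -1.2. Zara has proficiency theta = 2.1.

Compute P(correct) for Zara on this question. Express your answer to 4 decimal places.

P(theta) = 1 / (1 + exp(−a(theta − b)))
Exponent: 0.7 × (2.1 − (-1.2)) = 2.3100
1/(1 + e^{-2.3100}) = 0.9097

0.9097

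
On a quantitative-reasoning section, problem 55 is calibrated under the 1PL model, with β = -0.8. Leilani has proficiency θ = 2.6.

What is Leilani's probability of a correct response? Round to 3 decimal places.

P(θ) = 1 / (1 + exp(−(θ − β)))
Exponent: (2.6 − (-0.8)) = 3.4000
1/(1 + e^{-3.4000}) = 0.9677
P = 0.9677

0.968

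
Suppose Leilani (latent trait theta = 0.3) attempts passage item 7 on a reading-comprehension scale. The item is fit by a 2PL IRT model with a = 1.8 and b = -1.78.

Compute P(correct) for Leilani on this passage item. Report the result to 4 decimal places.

P(theta) = 1 / (1 + exp(−a(theta − b)))
Exponent: 1.8 × (0.3 − (-1.78)) = 3.7440
1/(1 + e^{-3.7440}) = 0.9769

0.9769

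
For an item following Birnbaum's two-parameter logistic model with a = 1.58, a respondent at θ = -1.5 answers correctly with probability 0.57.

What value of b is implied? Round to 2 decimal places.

-1.68

P(θ) = 1 / (1 + exp(−a(θ − b)))
logit(0.57) = ln(0.57/0.43) = 0.2819
b = θ − logit/(a) = -1.5 − 0.2819/1.5800 = -1.6784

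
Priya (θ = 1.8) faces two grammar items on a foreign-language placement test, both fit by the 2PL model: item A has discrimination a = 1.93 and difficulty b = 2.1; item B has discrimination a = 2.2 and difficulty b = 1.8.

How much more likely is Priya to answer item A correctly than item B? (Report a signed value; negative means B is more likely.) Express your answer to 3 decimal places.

-0.141

P(θ) = 1 / (1 + exp(−a(θ − b)))
P_A = 0.3592
P_B = 0.5000
P_A − P_B = -0.1408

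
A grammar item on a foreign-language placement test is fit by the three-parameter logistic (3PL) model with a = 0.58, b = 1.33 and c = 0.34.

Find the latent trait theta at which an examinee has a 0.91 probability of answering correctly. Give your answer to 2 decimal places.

P(theta) = c + (1 − c) · 1 / (1 + exp(−a(theta − b)))
Remove guessing floor: (0.91 − 0.34)/(1 − 0.34) = 0.8636
logit = ln(0.8636/0.1364) = 1.8458
theta = b + logit/(a) = 1.33 + 1.8458/0.5800 = 4.5125

4.51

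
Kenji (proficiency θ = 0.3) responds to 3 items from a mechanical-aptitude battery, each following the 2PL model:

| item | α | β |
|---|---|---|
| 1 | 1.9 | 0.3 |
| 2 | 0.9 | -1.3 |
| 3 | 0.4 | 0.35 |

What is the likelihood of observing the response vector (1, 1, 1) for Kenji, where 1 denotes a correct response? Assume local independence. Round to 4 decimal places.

P(θ) = 1 / (1 + exp(−α(θ − β)))
P_1 = 1/(1+e^{0.0000}) = 0.5000
P_2 = 1/(1+e^{-1.4400}) = 0.8085
P_3 = 1/(1+e^{0.0200}) = 0.4950
L = P_1 × P_2 × P_3 = 0.5000 × 0.8085 × 0.4950 = 0.20009

0.2001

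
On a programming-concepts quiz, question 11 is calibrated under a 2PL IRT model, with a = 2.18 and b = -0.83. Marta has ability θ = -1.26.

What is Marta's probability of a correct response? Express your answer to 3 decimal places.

P(θ) = 1 / (1 + exp(−a(θ − b)))
Exponent: 2.18 × (-1.26 − (-0.83)) = -0.9374
1/(1 + e^{0.9374}) = 0.2814

0.281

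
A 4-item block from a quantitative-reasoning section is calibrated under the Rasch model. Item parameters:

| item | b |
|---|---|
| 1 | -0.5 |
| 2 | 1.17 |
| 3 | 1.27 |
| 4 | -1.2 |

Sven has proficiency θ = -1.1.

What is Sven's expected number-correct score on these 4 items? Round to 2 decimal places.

1.06

P(θ) = 1 / (1 + exp(−(θ − b)))
P_1 = 1/(1+e^{0.6000}) = 0.3543
P_2 = 1/(1+e^{2.2700}) = 0.0936
P_3 = 1/(1+e^{2.3700}) = 0.0855
P_4 = 1/(1+e^{-0.1000}) = 0.5250
E[score] = 0.3543 + 0.0936 + 0.0855 + 0.5250 = 1.0585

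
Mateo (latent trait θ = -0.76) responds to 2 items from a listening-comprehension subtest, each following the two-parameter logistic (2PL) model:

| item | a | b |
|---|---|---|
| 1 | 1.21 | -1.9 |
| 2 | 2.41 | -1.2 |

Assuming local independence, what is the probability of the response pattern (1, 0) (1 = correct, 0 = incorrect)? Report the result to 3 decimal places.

0.206

P(θ) = 1 / (1 + exp(−a(θ − b)))
P_1 = 1/(1+e^{-1.3794}) = 0.7989
P_2 = 1/(1+e^{-1.0604}) = 0.7428
L = P_1 × (1−P_2) = 0.7989 × 0.2572 = 0.20550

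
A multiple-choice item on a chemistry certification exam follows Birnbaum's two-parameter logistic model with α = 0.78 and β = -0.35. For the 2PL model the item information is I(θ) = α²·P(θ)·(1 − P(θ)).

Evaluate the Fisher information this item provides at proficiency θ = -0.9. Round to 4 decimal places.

0.1453

P = 1/(1+e^{0.4290}) = 0.3944
P(1−P) = 0.3944 × 0.6056 = 0.2388
I = α² × P(1−P) = 0.78² × 0.2388 = 0.14531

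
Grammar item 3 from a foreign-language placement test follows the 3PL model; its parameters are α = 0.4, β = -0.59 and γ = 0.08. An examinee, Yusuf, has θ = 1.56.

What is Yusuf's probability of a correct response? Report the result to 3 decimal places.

P(θ) = γ + (1 − γ) · 1 / (1 + exp(−α(θ − β)))
Exponent: 0.4 × (1.56 − (-0.59)) = 0.8600
1/(1 + e^{-0.8600}) = 0.7027
P = 0.08 + 0.92 × 0.7027 = 0.7264

0.726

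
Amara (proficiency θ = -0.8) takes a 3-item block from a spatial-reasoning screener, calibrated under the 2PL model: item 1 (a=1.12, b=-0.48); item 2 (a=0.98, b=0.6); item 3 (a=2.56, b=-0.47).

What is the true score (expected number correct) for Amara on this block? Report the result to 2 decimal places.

0.91

P(θ) = 1 / (1 + exp(−a(θ − b)))
P_1 = 1/(1+e^{0.3584}) = 0.4113
P_2 = 1/(1+e^{1.3720}) = 0.2023
P_3 = 1/(1+e^{0.8448}) = 0.3005
E[score] = 0.4113 + 0.2023 + 0.3005 = 0.9142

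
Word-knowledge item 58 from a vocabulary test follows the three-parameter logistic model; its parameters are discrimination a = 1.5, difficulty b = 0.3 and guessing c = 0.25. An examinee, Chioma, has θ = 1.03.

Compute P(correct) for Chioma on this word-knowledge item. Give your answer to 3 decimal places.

0.812

P(θ) = c + (1 − c) · 1 / (1 + exp(−a(θ − b)))
Exponent: 1.5 × (1.03 − 0.3) = 1.0950
1/(1 + e^{-1.0950}) = 0.7493
P = 0.25 + 0.75 × 0.7493 = 0.8120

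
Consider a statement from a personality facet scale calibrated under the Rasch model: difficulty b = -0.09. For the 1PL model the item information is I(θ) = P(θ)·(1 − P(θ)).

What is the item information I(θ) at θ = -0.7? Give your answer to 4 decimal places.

P = 1/(1+e^{0.6100}) = 0.3521
P(1−P) = 0.3521 × 0.6479 = 0.2281
I = P(1−P) = 0.22811

0.2281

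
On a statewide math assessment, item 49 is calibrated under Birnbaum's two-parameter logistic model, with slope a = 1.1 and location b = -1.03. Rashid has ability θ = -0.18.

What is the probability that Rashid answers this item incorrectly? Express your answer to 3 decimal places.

0.282

P(θ) = 1 / (1 + exp(−a(θ − b)))
Exponent: 1.1 × (-0.18 − (-1.03)) = 0.9350
1/(1 + e^{-0.9350}) = 0.7181
P(incorrect) = 1 − 0.7181 = 0.2819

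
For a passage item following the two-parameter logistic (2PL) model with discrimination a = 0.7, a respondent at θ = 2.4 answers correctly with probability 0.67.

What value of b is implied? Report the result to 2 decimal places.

1.39

P(θ) = 1 / (1 + exp(−a(θ − b)))
logit(0.67) = ln(0.67/0.33) = 0.7082
b = θ − logit/(a) = 2.4 − 0.7082/0.7000 = 1.3883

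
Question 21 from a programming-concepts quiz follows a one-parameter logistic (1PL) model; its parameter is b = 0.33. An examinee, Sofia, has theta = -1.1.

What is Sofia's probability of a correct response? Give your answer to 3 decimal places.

P(theta) = 1 / (1 + exp(−(theta − b)))
Exponent: (-1.1 − 0.33) = -1.4300
1/(1 + e^{1.4300}) = 0.1931
P = 0.1931

0.193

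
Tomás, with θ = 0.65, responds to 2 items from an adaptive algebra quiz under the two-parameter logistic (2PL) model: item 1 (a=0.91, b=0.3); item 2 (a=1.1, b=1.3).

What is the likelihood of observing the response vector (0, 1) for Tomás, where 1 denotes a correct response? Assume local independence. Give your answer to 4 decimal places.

0.1383

P(θ) = 1 / (1 + exp(−a(θ − b)))
P_1 = 1/(1+e^{-0.3185}) = 0.5790
P_2 = 1/(1+e^{0.7150}) = 0.3285
L = (1−P_1) × P_2 = 0.4210 × 0.3285 = 0.13831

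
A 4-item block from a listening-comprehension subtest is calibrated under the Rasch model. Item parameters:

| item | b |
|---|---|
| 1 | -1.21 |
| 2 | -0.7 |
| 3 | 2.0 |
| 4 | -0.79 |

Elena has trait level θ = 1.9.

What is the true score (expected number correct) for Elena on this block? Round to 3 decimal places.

P(θ) = 1 / (1 + exp(−(θ − b)))
P_1 = 1/(1+e^{-3.1100}) = 0.9573
P_2 = 1/(1+e^{-2.6000}) = 0.9309
P_3 = 1/(1+e^{0.1000}) = 0.4750
P_4 = 1/(1+e^{-2.6900}) = 0.9364
E[score] = 0.9573 + 0.9309 + 0.4750 + 0.9364 = 3.2996

3.300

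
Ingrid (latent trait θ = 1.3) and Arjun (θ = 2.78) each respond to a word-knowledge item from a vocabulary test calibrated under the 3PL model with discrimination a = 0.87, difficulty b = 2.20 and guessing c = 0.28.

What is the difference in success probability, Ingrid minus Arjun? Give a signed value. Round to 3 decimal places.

-0.223

P(θ) = c + (1 − c) · 1 / (1 + exp(−a(θ − b)))
P(Ingrid) = 0.5058  [exponent -0.7830]
P(Arjun) = 0.7289  [exponent 0.5046]
Difference = 0.5058 − 0.7289 = -0.2231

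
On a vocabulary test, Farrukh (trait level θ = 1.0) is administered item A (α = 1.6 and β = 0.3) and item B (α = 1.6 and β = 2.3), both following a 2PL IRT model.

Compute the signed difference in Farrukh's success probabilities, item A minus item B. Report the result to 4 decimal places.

P(θ) = 1 / (1 + exp(−α(θ − β)))
P_A = 0.7540
P_B = 0.1111
P_A − P_B = 0.6429

0.6429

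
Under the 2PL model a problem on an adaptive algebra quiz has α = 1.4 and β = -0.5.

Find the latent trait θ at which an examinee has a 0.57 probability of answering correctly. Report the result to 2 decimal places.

P(θ) = 1 / (1 + exp(−α(θ − β)))
logit = ln(0.5700/0.4300) = 0.2819
θ = β + logit/(α) = -0.5 + 0.2819/1.4000 = -0.2987

-0.30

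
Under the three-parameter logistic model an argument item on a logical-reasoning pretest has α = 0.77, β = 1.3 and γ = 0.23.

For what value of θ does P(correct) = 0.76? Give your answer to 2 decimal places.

P(θ) = γ + (1 − γ) · 1 / (1 + exp(−α(θ − β)))
Remove guessing floor: (0.76 − 0.23)/(1 − 0.23) = 0.6883
logit = ln(0.6883/0.3117) = 0.7922
θ = β + logit/(α) = 1.3 + 0.7922/0.7700 = 2.3289

2.33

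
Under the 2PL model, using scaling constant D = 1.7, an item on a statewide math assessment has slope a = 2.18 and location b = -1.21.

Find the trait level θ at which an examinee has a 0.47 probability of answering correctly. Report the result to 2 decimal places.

P(θ) = 1 / (1 + exp(−D·a(θ − b)))
logit = ln(0.4700/0.5300) = -0.1201
θ = b + logit/(1.7·a) = -1.21 + (-0.1201)/3.7060 = -1.2424

-1.24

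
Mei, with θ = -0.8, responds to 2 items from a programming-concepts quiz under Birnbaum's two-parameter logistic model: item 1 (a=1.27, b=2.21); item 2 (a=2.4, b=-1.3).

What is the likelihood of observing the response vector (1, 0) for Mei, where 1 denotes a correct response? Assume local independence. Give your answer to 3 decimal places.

0.005

P(θ) = 1 / (1 + exp(−a(θ − b)))
P_1 = 1/(1+e^{3.8227}) = 0.0214
P_2 = 1/(1+e^{-1.2000}) = 0.7685
L = P_1 × (1−P_2) = 0.0214 × 0.2315 = 0.00495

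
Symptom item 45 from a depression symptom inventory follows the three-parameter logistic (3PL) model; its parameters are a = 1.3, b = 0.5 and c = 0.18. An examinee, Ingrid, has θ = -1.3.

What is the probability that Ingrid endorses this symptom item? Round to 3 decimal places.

0.252

P(θ) = c + (1 − c) · 1 / (1 + exp(−a(θ − b)))
Exponent: 1.3 × (-1.3 − 0.5) = -2.3400
1/(1 + e^{2.3400}) = 0.0879
P = 0.18 + 0.82 × 0.0879 = 0.2520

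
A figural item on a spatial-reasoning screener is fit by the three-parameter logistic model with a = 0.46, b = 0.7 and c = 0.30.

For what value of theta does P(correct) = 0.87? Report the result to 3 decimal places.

P(theta) = c + (1 − c) · 1 / (1 + exp(−a(theta − b)))
Remove guessing floor: (0.87 − 0.30)/(1 − 0.30) = 0.8143
logit = ln(0.8143/0.1857) = 1.4781
theta = b + logit/(a) = 0.7 + 1.4781/0.4600 = 3.9133

3.913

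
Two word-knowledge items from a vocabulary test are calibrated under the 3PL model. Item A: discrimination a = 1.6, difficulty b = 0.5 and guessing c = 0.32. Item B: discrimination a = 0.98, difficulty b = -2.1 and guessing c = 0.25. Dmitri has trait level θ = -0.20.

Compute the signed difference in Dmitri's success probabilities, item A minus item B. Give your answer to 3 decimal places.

P(θ) = c + (1 − c) · 1 / (1 + exp(−a(θ − b)))
P_A = 0.4873
P_B = 0.8991
P_A − P_B = -0.4119

-0.412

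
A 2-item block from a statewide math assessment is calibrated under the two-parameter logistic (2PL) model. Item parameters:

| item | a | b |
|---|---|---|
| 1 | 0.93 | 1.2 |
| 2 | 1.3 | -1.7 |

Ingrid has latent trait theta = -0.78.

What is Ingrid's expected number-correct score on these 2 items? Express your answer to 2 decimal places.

0.90

P(theta) = 1 / (1 + exp(−a(theta − b)))
P_1 = 1/(1+e^{1.8414}) = 0.1369
P_2 = 1/(1+e^{-1.1960}) = 0.7678
E[score] = 0.1369 + 0.7678 = 0.9047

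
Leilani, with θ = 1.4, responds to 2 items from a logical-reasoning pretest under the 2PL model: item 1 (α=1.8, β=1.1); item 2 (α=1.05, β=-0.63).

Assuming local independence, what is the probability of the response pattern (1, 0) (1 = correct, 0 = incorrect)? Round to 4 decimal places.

P(θ) = 1 / (1 + exp(−α(θ − β)))
P_1 = 1/(1+e^{-0.5400}) = 0.6318
P_2 = 1/(1+e^{-2.1315}) = 0.8939
L = P_1 × (1−P_2) = 0.6318 × 0.1061 = 0.06702

0.0670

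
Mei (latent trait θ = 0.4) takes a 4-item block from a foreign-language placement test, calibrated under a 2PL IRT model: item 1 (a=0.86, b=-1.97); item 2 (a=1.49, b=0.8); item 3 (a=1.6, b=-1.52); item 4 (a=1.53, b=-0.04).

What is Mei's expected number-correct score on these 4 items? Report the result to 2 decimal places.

P(θ) = 1 / (1 + exp(−a(θ − b)))
P_1 = 1/(1+e^{-2.0382}) = 0.8847
P_2 = 1/(1+e^{0.5960}) = 0.3553
P_3 = 1/(1+e^{-3.0720}) = 0.9557
P_4 = 1/(1+e^{-0.6732}) = 0.6622
E[score] = 0.8847 + 0.3553 + 0.9557 + 0.6622 = 2.8580

2.86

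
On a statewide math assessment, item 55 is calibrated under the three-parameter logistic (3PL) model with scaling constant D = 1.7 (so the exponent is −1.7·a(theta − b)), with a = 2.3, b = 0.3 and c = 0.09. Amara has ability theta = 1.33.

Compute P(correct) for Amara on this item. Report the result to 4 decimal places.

0.9841

P(theta) = c + (1 − c) · 1 / (1 + exp(−D·a(theta − b)))
Exponent: 1.7 × 2.3 × (1.33 − 0.3) = 4.0273
1/(1 + e^{-4.0273}) = 0.9825
P = 0.09 + 0.91 × 0.9825 = 0.9841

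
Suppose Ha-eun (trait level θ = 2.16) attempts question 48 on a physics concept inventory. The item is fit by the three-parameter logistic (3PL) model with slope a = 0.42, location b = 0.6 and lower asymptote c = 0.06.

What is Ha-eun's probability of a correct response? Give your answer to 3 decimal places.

P(θ) = c + (1 − c) · 1 / (1 + exp(−a(θ − b)))
Exponent: 0.42 × (2.16 − 0.6) = 0.6552
1/(1 + e^{-0.6552}) = 0.6582
P = 0.06 + 0.94 × 0.6582 = 0.6787

0.679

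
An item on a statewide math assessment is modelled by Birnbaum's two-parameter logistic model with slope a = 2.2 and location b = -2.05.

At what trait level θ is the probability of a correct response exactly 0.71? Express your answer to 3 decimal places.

-1.643

P(θ) = 1 / (1 + exp(−a(θ − b)))
logit = ln(0.7100/0.2900) = 0.8954
θ = b + logit/(a) = -2.05 + 0.8954/2.2000 = -1.6430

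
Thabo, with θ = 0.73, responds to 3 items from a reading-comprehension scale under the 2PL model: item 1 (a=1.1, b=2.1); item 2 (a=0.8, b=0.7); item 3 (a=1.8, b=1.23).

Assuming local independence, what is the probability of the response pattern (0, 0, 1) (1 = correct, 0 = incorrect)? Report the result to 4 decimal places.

P(θ) = 1 / (1 + exp(−a(θ − b)))
P_1 = 1/(1+e^{1.5070}) = 0.1814
P_2 = 1/(1+e^{-0.0240}) = 0.5060
P_3 = 1/(1+e^{0.9000}) = 0.2891
L = (1−P_1) × (1−P_2) × P_3 = 0.8186 × 0.4940 × 0.2891 = 0.11689

0.1169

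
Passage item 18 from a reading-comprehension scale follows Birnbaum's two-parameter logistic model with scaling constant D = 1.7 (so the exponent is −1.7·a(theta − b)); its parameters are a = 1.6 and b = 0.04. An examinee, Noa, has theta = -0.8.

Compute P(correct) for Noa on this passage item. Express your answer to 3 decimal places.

P(theta) = 1 / (1 + exp(−D·a(theta − b)))
Exponent: 1.7 × 1.6 × (-0.8 − 0.04) = -2.2848
1/(1 + e^{2.2848}) = 0.0924
P = 0.0924

0.092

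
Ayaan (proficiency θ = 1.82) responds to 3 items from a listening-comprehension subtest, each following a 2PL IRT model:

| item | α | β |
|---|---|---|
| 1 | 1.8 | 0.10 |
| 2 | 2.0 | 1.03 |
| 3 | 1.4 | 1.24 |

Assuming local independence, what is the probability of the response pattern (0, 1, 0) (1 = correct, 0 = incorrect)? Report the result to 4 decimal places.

0.0110

P(θ) = 1 / (1 + exp(−α(θ − β)))
P_1 = 1/(1+e^{-3.0960}) = 0.9567
P_2 = 1/(1+e^{-1.5800}) = 0.8292
P_3 = 1/(1+e^{-0.8120}) = 0.6925
L = (1−P_1) × P_2 × (1−P_3) = 0.0433 × 0.8292 × 0.3075 = 0.01103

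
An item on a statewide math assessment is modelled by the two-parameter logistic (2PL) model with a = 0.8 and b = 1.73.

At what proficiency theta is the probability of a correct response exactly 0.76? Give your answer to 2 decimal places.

3.17

P(theta) = 1 / (1 + exp(−a(theta − b)))
logit = ln(0.7600/0.2400) = 1.1527
theta = b + logit/(a) = 1.73 + 1.1527/0.8000 = 3.1708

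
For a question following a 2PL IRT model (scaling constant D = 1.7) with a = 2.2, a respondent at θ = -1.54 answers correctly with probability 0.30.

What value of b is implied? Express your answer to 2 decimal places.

P(θ) = 1 / (1 + exp(−D·a(θ − b)))
logit(0.30) = ln(0.30/0.70) = -0.8473
b = θ − logit/(1.7·a) = -1.54 − (-0.8473)/3.7400 = -1.3134

-1.31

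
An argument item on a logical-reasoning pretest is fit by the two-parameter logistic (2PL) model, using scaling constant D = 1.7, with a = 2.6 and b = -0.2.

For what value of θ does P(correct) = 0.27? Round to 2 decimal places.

-0.43

P(θ) = 1 / (1 + exp(−D·a(θ − b)))
logit = ln(0.2700/0.7300) = -0.9946
θ = b + logit/(1.7·a) = -0.2 + (-0.9946)/4.4200 = -0.4250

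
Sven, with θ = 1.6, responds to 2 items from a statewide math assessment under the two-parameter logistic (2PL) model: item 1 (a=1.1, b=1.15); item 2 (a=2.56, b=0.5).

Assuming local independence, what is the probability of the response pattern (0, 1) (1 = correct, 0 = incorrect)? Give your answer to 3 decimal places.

0.357

P(θ) = 1 / (1 + exp(−a(θ − b)))
P_1 = 1/(1+e^{-0.4950}) = 0.6213
P_2 = 1/(1+e^{-2.8160}) = 0.9435
L = (1−P_1) × P_2 = 0.3787 × 0.9435 = 0.35733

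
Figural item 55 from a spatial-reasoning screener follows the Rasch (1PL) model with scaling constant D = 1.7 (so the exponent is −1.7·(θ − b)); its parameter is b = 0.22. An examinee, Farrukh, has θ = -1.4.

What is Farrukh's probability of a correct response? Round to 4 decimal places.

P(θ) = 1 / (1 + exp(−D·(θ − b)))
Exponent: 1.7 × (-1.4 − 0.22) = -2.7540
1/(1 + e^{2.7540}) = 0.0599
P = 0.0599

0.0599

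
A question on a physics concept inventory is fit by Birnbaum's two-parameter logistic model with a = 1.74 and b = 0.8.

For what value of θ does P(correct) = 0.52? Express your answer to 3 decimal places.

0.846

P(θ) = 1 / (1 + exp(−a(θ − b)))
logit = ln(0.5200/0.4800) = 0.0800
θ = b + logit/(a) = 0.8 + 0.0800/1.7400 = 0.8460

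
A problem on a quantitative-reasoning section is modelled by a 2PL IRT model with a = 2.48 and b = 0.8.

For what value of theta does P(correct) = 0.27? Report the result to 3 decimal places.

P(theta) = 1 / (1 + exp(−a(theta − b)))
logit = ln(0.2700/0.7300) = -0.9946
theta = b + logit/(a) = 0.8 + (-0.9946)/2.4800 = 0.3989

0.399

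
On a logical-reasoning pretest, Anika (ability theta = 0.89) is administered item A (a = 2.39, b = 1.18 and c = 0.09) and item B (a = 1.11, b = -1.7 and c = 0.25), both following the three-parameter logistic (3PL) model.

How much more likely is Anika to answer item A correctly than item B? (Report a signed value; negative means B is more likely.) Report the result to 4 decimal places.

-0.5666

P(theta) = c + (1 − c) · 1 / (1 + exp(−a(theta − b)))
P_A = 0.3933
P_B = 0.9599
P_A − P_B = -0.5666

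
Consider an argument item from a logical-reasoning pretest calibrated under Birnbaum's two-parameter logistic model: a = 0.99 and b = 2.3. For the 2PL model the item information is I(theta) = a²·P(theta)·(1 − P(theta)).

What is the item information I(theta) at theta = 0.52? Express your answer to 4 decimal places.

P = 1/(1+e^{1.7622}) = 0.1465
P(1−P) = 0.1465 × 0.8535 = 0.1250
I = a² × P(1−P) = 0.99² × 0.1250 = 0.12256

0.1226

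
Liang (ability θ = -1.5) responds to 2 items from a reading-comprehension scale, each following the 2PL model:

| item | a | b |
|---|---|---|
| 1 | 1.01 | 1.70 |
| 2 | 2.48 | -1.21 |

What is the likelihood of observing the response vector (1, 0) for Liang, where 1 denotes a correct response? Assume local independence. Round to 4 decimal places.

P(θ) = 1 / (1 + exp(−a(θ − b)))
P_1 = 1/(1+e^{3.2320}) = 0.0380
P_2 = 1/(1+e^{0.7192}) = 0.3276
L = P_1 × (1−P_2) = 0.0380 × 0.6724 = 0.02554

0.0255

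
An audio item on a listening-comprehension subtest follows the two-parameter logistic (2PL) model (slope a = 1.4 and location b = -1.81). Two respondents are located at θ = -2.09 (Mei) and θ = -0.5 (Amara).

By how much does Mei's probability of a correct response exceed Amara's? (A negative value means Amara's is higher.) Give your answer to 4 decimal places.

-0.4590

P(θ) = 1 / (1 + exp(−a(θ − b)))
P(Mei) = 0.4032  [exponent -0.3920]
P(Amara) = 0.8622  [exponent 1.8340]
Difference = 0.4032 − 0.8622 = -0.4590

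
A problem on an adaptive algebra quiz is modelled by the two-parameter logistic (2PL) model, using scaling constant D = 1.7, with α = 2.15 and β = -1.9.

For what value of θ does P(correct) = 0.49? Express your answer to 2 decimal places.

P(θ) = 1 / (1 + exp(−D·α(θ − β)))
logit = ln(0.4900/0.5100) = -0.0400
θ = β + logit/(1.7·α) = -1.9 + (-0.0400)/3.6550 = -1.9109

-1.91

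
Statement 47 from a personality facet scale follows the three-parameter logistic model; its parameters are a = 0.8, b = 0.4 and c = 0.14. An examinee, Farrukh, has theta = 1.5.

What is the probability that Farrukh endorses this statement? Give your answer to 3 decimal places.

0.748

P(theta) = c + (1 − c) · 1 / (1 + exp(−a(theta − b)))
Exponent: 0.8 × (1.5 − 0.4) = 0.8800
1/(1 + e^{-0.8800}) = 0.7068
P = 0.14 + 0.86 × 0.7068 = 0.7479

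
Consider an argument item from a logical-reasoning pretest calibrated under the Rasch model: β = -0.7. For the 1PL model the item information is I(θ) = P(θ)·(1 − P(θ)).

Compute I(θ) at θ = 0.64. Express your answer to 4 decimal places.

P = 1/(1+e^{-1.3400}) = 0.7925
P(1−P) = 0.7925 × 0.2075 = 0.1644
I = P(1−P) = 0.16445

0.1644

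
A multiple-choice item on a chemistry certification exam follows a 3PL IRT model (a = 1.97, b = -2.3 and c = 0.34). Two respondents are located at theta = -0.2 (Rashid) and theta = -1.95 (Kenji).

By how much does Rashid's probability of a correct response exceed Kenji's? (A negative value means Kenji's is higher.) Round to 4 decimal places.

P(theta) = c + (1 − c) · 1 / (1 + exp(−a(theta − b)))
P(Rashid) = 0.9896  [exponent 4.1370]
P(Kenji) = 0.7795  [exponent 0.6895]
Difference = 0.9896 − 0.7795 = 0.2102

0.2102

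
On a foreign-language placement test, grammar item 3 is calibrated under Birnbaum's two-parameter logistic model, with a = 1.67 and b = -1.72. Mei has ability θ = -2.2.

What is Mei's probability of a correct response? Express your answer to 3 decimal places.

P(θ) = 1 / (1 + exp(−a(θ − b)))
Exponent: 1.67 × (-2.2 − (-1.72)) = -0.8016
1/(1 + e^{0.8016}) = 0.3097

0.310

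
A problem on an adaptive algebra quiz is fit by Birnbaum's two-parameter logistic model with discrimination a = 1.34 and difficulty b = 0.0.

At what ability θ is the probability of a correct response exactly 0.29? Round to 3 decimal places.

P(θ) = 1 / (1 + exp(−a(θ − b)))
logit = ln(0.2900/0.7100) = -0.8954
θ = b + logit/(a) = 0.0 + (-0.8954)/1.3400 = -0.6682

-0.668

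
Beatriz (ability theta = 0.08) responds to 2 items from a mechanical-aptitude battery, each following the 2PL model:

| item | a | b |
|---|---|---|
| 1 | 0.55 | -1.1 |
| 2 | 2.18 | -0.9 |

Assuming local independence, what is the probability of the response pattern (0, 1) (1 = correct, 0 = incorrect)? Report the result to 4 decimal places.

0.3070

P(theta) = 1 / (1 + exp(−a(theta − b)))
P_1 = 1/(1+e^{-0.6490}) = 0.6568
P_2 = 1/(1+e^{-2.1364}) = 0.8944
L = (1−P_1) × P_2 = 0.3432 × 0.8944 = 0.30697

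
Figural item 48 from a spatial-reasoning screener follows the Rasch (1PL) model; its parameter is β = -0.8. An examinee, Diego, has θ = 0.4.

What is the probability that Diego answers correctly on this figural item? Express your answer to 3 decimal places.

0.769

P(θ) = 1 / (1 + exp(−(θ − β)))
Exponent: (0.4 − (-0.8)) = 1.2000
1/(1 + e^{-1.2000}) = 0.7685
P = 0.7685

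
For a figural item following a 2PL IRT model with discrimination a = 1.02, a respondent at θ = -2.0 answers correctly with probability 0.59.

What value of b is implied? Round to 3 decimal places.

P(θ) = 1 / (1 + exp(−a(θ − b)))
logit(0.59) = ln(0.59/0.41) = 0.3640
b = θ − logit/(a) = -2.0 − 0.3640/1.0200 = -2.3568

-2.357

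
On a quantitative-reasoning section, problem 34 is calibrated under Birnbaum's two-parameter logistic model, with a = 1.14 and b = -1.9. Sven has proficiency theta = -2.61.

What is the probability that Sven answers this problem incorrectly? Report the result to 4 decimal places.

P(theta) = 1 / (1 + exp(−a(theta − b)))
Exponent: 1.14 × (-2.61 − (-1.9)) = -0.8094
1/(1 + e^{0.8094}) = 0.3080
P(incorrect) = 1 − 0.3080 = 0.6920

0.6920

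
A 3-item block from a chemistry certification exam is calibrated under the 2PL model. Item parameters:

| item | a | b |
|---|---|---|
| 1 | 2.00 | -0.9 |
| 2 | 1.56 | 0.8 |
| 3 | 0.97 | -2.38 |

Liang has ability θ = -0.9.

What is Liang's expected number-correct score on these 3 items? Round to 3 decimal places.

1.374

P(θ) = 1 / (1 + exp(−a(θ − b)))
P_1 = 1/(1+e^{0.0000}) = 0.5000
P_2 = 1/(1+e^{2.6520}) = 0.0659
P_3 = 1/(1+e^{-1.4356}) = 0.8078
E[score] = 0.5000 + 0.0659 + 0.8078 = 1.3736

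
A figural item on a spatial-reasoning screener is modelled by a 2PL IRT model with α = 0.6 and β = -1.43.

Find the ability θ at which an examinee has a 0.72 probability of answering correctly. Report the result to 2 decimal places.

P(θ) = 1 / (1 + exp(−α(θ − β)))
logit = ln(0.7200/0.2800) = 0.9445
θ = β + logit/(α) = -1.43 + 0.9445/0.6000 = 0.1441

0.14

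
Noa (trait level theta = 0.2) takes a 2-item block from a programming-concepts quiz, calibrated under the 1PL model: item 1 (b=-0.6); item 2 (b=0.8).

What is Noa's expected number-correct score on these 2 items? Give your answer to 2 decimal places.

1.04

P(theta) = 1 / (1 + exp(−(theta − b)))
P_1 = 1/(1+e^{-0.8000}) = 0.6900
P_2 = 1/(1+e^{0.6000}) = 0.3543
E[score] = 0.6900 + 0.3543 = 1.0443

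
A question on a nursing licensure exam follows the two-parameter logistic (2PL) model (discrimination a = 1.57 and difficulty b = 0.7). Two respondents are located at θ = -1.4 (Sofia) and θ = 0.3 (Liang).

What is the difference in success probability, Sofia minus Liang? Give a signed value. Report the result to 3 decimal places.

P(θ) = 1 / (1 + exp(−a(θ − b)))
P(Sofia) = 0.0357  [exponent -3.2970]
P(Liang) = 0.3480  [exponent -0.6280]
Difference = 0.0357 − 0.3480 = -0.3123

-0.312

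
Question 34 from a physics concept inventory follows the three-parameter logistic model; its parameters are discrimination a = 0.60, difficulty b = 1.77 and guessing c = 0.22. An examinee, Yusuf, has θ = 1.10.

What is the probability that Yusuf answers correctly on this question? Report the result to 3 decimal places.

P(θ) = c + (1 − c) · 1 / (1 + exp(−a(θ − b)))
Exponent: 0.60 × (1.10 − 1.77) = -0.4020
1/(1 + e^{0.4020}) = 0.4008
P = 0.22 + 0.78 × 0.4008 = 0.5326

0.533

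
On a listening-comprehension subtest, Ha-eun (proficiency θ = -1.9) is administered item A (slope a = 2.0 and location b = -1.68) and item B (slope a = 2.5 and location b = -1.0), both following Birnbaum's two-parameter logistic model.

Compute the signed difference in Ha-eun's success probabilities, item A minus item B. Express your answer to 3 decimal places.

0.296

P(θ) = 1 / (1 + exp(−a(θ − b)))
P_A = 0.3917
P_B = 0.0953
P_A − P_B = 0.2964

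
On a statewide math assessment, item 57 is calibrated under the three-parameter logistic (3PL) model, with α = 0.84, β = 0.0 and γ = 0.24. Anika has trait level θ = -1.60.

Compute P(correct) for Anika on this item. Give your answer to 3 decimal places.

0.397

P(θ) = γ + (1 − γ) · 1 / (1 + exp(−α(θ − β)))
Exponent: 0.84 × (-1.60 − 0.0) = -1.3440
1/(1 + e^{1.3440}) = 0.2069
P = 0.24 + 0.76 × 0.2069 = 0.3972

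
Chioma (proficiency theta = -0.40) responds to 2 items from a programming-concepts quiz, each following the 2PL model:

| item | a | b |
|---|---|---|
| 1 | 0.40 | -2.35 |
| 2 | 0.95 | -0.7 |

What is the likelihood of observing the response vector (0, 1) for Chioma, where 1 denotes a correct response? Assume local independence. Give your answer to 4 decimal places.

0.1794

P(theta) = 1 / (1 + exp(−a(theta − b)))
P_1 = 1/(1+e^{-0.7800}) = 0.6857
P_2 = 1/(1+e^{-0.2850}) = 0.5708
L = (1−P_1) × P_2 = 0.3143 × 0.5708 = 0.17940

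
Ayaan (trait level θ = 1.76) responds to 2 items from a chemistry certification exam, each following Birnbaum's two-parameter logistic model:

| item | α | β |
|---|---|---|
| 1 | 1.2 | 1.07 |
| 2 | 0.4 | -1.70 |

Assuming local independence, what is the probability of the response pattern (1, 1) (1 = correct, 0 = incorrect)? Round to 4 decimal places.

0.5565

P(θ) = 1 / (1 + exp(−α(θ − β)))
P_1 = 1/(1+e^{-0.8280}) = 0.6959
P_2 = 1/(1+e^{-1.3840}) = 0.7996
L = P_1 × P_2 = 0.6959 × 0.7996 = 0.55649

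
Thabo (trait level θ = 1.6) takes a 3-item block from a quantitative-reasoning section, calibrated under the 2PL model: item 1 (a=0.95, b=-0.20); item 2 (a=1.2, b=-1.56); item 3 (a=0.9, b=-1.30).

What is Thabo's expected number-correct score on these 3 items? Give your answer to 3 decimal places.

2.756

P(θ) = 1 / (1 + exp(−a(θ − b)))
P_1 = 1/(1+e^{-1.7100}) = 0.8468
P_2 = 1/(1+e^{-3.7920}) = 0.9779
P_3 = 1/(1+e^{-2.6100}) = 0.9315
E[score] = 0.8468 + 0.9779 + 0.9315 = 2.7563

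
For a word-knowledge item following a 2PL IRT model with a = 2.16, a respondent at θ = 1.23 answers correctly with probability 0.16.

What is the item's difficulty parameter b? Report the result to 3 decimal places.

P(θ) = 1 / (1 + exp(−a(θ − b)))
logit(0.16) = ln(0.16/0.84) = -1.6582
b = θ − logit/(a) = 1.23 − (-1.6582)/2.1600 = 1.9977

1.998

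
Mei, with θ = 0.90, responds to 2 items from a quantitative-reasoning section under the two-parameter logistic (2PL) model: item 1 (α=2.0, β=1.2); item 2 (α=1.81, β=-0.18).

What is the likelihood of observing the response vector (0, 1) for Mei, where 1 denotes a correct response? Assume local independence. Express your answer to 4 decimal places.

0.5656

P(θ) = 1 / (1 + exp(−α(θ − β)))
P_1 = 1/(1+e^{0.6000}) = 0.3543
P_2 = 1/(1+e^{-1.9548}) = 0.8760
L = (1−P_1) × P_2 = 0.6457 × 0.8760 = 0.56557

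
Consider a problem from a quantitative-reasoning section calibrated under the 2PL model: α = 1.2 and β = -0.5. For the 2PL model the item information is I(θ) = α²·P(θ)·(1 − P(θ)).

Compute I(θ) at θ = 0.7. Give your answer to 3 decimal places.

P = 1/(1+e^{-1.4400}) = 0.8085
P(1−P) = 0.8085 × 0.1915 = 0.1549
I = α² × P(1−P) = 1.2² × 0.1549 = 0.22299

0.223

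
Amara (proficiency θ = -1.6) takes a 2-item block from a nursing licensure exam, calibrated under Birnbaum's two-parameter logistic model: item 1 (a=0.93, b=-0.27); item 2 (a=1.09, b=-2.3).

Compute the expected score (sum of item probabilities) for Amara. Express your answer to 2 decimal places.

0.91

P(θ) = 1 / (1 + exp(−a(θ − b)))
P_1 = 1/(1+e^{1.2369}) = 0.2250
P_2 = 1/(1+e^{-0.7630}) = 0.6820
E[score] = 0.2250 + 0.6820 = 0.9070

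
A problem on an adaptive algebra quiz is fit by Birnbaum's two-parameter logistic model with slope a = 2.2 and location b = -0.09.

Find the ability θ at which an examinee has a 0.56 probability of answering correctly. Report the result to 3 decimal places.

0.020

P(θ) = 1 / (1 + exp(−a(θ − b)))
logit = ln(0.5600/0.4400) = 0.2412
θ = b + logit/(a) = -0.09 + 0.2412/2.2000 = 0.0196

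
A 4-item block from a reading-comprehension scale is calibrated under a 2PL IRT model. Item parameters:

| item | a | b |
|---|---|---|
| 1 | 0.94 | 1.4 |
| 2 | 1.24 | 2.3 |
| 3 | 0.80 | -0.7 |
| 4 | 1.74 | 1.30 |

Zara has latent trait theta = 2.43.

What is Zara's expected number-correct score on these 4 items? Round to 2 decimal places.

P(theta) = 1 / (1 + exp(−a(theta − b)))
P_1 = 1/(1+e^{-0.9682}) = 0.7248
P_2 = 1/(1+e^{-0.1612}) = 0.5402
P_3 = 1/(1+e^{-2.5040}) = 0.9244
P_4 = 1/(1+e^{-1.9662}) = 0.8772
E[score] = 0.7248 + 0.5402 + 0.9244 + 0.8772 = 3.0666

3.07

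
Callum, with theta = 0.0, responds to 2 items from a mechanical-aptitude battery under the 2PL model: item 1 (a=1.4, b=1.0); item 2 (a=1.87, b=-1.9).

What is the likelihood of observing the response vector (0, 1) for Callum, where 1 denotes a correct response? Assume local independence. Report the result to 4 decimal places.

P(theta) = 1 / (1 + exp(−a(theta − b)))
P_1 = 1/(1+e^{1.4000}) = 0.1978
P_2 = 1/(1+e^{-3.5530}) = 0.9722
L = (1−P_1) × P_2 = 0.8022 × 0.9722 = 0.77985

0.7799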